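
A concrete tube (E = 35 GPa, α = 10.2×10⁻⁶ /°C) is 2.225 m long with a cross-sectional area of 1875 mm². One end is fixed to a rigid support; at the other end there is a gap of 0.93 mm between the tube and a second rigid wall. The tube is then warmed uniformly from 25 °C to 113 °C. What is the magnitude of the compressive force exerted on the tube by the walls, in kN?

P ≈ 31.5 kN

If the wall were absent the tube would grow by αΔT L = 10.2×10⁻⁶ × 88 × 2225 = 1.997 mm.
The gap closes (δ_free > 0.93 mm) and the wall then resists a further 1.997 − 0.93 = 1.067 mm of expansion.
So σ = E(δ_free − g)/L = 35×10³ × 1.067/2225 = 16.79 MPa.
Force on the wall = σA = 16.79 × 1875 mm² = 31.48 kN.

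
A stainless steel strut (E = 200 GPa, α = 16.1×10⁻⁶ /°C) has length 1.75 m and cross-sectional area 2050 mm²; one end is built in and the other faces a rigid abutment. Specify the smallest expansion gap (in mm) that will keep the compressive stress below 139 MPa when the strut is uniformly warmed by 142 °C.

g ≈ 2.78 mm

With no wall the strut would lengthen by αΔT L = 16.1×10⁻⁶ × 142 × 1750 = 4.001 mm.
At the allowable stress the elastic shortening the wall may impose is σL/E = 139 × 1750 / (200×10³) = 1.216 mm.
The gap must absorb the remainder: g_min = 4.001 − 1.216 = 2.785 mm.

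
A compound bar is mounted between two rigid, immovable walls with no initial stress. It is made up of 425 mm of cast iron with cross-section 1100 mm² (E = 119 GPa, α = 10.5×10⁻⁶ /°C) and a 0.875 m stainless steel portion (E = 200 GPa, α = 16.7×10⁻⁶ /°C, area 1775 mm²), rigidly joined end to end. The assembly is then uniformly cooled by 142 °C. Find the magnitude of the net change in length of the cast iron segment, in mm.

Free thermal contraction of the whole bar: Σ αᵢΔT Lᵢ = 10.5×10⁻⁶×142×425 + 16.7×10⁻⁶×142×875 = 2.709 mm.
The rigid supports impose zero overall length change; the single axial force P common to all segments must satisfy P Σ Lᵢ/(AᵢEᵢ) = δ_free.
The series flexibility is Σ Lᵢ/(AᵢEᵢ) = 425/(1100×119×10³) + 875/(1775×200×10³) = 5.712×10⁻⁶ mm/N.
P = 2.709 / 5.712×10⁻⁶ = 474200 N = 474.2 kN, tensile.
For the cast iron segment, free thermal change = 10.5×10⁻⁶×142×425 = 0.6337 mm and elastic change from P = 474200×425/(1100×119×10³) = 1.54 mm; these oppose, so the net change is 0.906 mm (segment lengthens).

|ΔL| ≈ 0.906 mm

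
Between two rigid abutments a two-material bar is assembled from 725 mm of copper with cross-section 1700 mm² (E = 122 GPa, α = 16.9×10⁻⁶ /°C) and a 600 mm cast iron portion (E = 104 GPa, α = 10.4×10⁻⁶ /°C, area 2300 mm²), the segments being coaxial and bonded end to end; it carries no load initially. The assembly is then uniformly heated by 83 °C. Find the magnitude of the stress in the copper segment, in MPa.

If the supports were absent, the total length change would be Σ αᵢΔT Lᵢ = 16.9×10⁻⁶×83×725 + 10.4×10⁻⁶×83×600 = 1.535 mm.
The walls prevent any net length change, so an axial force P (same in every segment) develops. Compatibility: P · Σ Lᵢ/(AᵢEᵢ) = δ_free.
Σ Lᵢ/(AᵢEᵢ) = 725/(1700×122×10³) + 600/(2300×104×10³) = 6.004×10⁻⁶ mm/N.
So P = 1.535 / 6.004×10⁻⁶ = 255.6 kN, compressive.
σ_{copper} = P / A = 255600 / 1700 = 150.4 MPa.

σ ≈ 150 MPa (compressive)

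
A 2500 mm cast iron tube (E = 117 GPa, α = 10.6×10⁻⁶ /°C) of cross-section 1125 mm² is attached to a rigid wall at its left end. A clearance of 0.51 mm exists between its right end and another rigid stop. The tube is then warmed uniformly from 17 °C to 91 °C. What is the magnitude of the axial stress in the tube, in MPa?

Unrestrained expansion: δ_free = αΔT L = 10.6×10⁻⁶ × 74 × 2500 = 1.961 mm.
The gap closes (δ_free > 0.51 mm) and the wall then resists a further 1.961 − 0.51 = 1.451 mm of expansion.
So σ = E(δ_free − g)/L = 117×10³ × 1.451/2500 = 67.91 MPa.

σ ≈ 67.9 MPa (compressive)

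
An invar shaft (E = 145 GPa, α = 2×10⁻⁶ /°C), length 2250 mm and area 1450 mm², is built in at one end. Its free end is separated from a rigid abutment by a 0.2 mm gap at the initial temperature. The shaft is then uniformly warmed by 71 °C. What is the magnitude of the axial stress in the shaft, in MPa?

σ ≈ 7.7 MPa (compressive)

Unrestrained expansion: δ_free = αΔT L = 2×10⁻⁶ × 71 × 2250 = 0.3195 mm.
This exceeds the 0.2 mm gap, so the wall pushes back. The portion of expansion that must be recovered elastically is δ_free − gap = 0.3195 − 0.2 = 0.1195 mm.
So σ = E(δ_free − g)/L = 145×10³ × 0.1195/2250 = 7.701 MPa.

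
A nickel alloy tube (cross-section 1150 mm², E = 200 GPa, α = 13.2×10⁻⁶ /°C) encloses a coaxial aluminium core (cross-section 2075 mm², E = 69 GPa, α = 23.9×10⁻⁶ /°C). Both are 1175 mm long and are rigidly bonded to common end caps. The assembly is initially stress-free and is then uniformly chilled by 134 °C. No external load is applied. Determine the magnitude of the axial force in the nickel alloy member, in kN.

P ≈ 127 kN (compressive in the nickel alloy)

The aluminium has the larger α, so on cooling it would change length more than the nickel alloy if both were free. The rigid plates force a common final length, so the aluminium is put into tension and the nickel alloy into compression, with equal and opposite forces P (no external load).
Equating the net (thermal + elastic) strains gives |α₁ − α₂|·ΔT = P·[1/(A₁E₁) + 1/(A₂E₂)].
|α₁ − α₂|·ΔT = 10.7×10⁻⁶ × 134 = 0.001434.
1/(A₁E₁) + 1/(A₂E₂) = 1/(1150×200×10³) + 1/(2075×69×10³) = 1.133×10⁻⁸ N⁻¹.
So P = 0.001434 / 1.133×10⁻⁸ = 126.5 kN.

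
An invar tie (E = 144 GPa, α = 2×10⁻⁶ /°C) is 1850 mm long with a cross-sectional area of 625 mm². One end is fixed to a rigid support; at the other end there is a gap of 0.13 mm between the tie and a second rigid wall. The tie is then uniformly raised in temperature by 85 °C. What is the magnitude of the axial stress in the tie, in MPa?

If the wall were absent the tie would grow by αΔT L = 2×10⁻⁶ × 85 × 1850 = 0.3145 mm.
After closing the 0.13 mm clearance, 0.3145 − 0.13 = 0.1845 mm of expansion remains to be suppressed by the wall.
So σ = E(δ_free − g)/L = 144×10³ × 0.1845/1850 = 14.36 MPa.

σ ≈ 14.4 MPa (compressive)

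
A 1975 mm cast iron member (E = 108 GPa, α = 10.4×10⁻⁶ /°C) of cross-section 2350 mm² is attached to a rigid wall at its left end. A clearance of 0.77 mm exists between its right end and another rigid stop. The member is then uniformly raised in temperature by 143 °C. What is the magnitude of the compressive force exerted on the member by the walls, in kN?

P ≈ 279 kN

Free thermal elongation = αΔT L = 10.4×10⁻⁶ × 143 × 1975 = 2.937 mm.
This exceeds the 0.77 mm gap, so the wall pushes back. The portion of expansion that must be recovered elastically is δ_free − gap = 2.937 − 0.77 = 2.167 mm.
So σ = E(δ_free − g)/L = 108×10³ × 2.167/1975 = 118.5 MPa.
P = σA = 118.5 × 2350 = 278.5 kN.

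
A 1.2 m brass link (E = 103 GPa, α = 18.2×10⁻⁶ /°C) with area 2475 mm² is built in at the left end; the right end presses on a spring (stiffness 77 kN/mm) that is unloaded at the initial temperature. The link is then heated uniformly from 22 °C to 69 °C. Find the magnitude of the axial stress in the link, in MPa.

σ ≈ 23.4 MPa (compressive)

If the spring were absent the link would lengthen by αΔT L = 18.2×10⁻⁶ × 47 × 1200 = 1.026 mm.
With a force P in the spring, the elastic change of the link is PL/(AE) and that of the spring is P/k; compatibility requires their sum to equal δ_free.
So P = δ_free / [L/(AE) + 1/k] = 1.026 / [ 1200/(2475×103×10³) + 1/(77×10³) ].
P = 1.026 / 1.769×10⁻⁵ = 58010 N.
σ = P/A = 58010/2475 = 23.44 MPa.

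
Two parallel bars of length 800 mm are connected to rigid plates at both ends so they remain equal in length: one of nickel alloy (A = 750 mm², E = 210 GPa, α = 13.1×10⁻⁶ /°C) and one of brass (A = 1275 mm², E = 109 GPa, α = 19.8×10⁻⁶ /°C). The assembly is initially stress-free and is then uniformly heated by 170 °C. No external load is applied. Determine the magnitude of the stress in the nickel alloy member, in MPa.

σ ≈ 112 MPa (tensile)

The brass has the larger α, so on heating it would change length more than the nickel alloy if both were free. The rigid plates force a common final length, so the brass is put into compression and the nickel alloy into tension, with equal and opposite forces P (no external load).
Compatibility of the two members (thermal + elastic change equal): (α₁ − α₂)ΔT = P·[1/(A₁E₁) + 1/(A₂E₂)].
|α₁ − α₂|·ΔT = 6.7×10⁻⁶ × 170 = 0.001139.
1/(A₁E₁) + 1/(A₂E₂) = 1/(750×210×10³) + 1/(1275×109×10³) = 1.354×10⁻⁸ N⁻¹.
P = 0.001139 / 1.354×10⁻⁸ = 84090 N = 84.09 kN.
σ_{nickel alloy} = P/A₁ = 84090/750 = 112.1 MPa, tensile.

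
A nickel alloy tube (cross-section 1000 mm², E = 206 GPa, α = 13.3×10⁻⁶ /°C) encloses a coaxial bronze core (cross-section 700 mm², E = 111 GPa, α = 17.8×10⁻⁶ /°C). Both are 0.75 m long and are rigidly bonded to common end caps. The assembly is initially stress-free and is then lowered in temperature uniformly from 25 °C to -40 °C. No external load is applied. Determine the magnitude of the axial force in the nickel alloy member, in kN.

P ≈ 16.5 kN (compressive in the nickel alloy)

The bronze has the larger α, so on cooling it would change length more than the nickel alloy if both were free. The rigid plates force a common final length, so the bronze is put into tension and the nickel alloy into compression, with equal and opposite forces P (no external load).
Setting the final lengths equal and cancelling L: (α₁ − α₂)ΔT = P/(A₁E₁) + P/(A₂E₂).
|α₁ − α₂|·ΔT = 4.5×10⁻⁶ × 65 = 0.0002925.
1/(A₁E₁) + 1/(A₂E₂) = 1/(1000×206×10³) + 1/(700×111×10³) = 1.772×10⁻⁸ N⁻¹.
P = 0.0002925 / 1.772×10⁻⁸ = 16500 N = 16.5 kN.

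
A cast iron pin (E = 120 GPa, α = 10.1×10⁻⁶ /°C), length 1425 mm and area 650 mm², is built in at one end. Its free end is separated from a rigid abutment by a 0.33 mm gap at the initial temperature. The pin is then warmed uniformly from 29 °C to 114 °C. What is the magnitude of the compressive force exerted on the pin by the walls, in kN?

Unrestrained expansion: δ_free = αΔT L = 10.1×10⁻⁶ × 85 × 1425 = 1.223 mm.
The gap closes (δ_free > 0.33 mm) and the wall then resists a further 1.223 − 0.33 = 0.8934 mm of expansion.
Compatibility: PL/(AE) = 0.8934 mm, so σ = P/A = E × (0.8934/1425) = 75.23 MPa.
P = σA = 75.23 × 650 = 48.9 kN.

P ≈ 48.9 kN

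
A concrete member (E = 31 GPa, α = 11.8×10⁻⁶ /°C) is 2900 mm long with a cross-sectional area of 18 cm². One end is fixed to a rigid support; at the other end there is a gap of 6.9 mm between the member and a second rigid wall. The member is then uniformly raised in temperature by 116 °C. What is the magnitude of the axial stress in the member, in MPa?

If the wall were absent the member would grow by αΔT L = 11.8×10⁻⁶ × 116 × 2900 = 3.97 mm.
This is smaller than the 6.9 mm clearance, so the member expands freely without reaching the stop — the stress is zero.

σ ≈ 0 MPa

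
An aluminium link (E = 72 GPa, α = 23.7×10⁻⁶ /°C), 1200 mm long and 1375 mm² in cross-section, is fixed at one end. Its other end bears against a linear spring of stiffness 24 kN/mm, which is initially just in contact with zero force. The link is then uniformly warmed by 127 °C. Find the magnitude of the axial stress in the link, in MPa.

If the spring were absent the link would lengthen by αΔT L = 23.7×10⁻⁶ × 127 × 1200 = 3.612 mm.
Let P be the compressive force at the spring. The link shortens elastically by PL/(AE) and the spring compresses by P/k; together these equal δ_free.
P [ L/(AE) + 1/k ] = δ_free → P [ 1200/(1375×72×10³) + 1/(24×10³) ] = 3.612.
P = 3.612 / 5.379×10⁻⁵ = 67150 N.
σ = P/A = 67150/1375 = 48.84 MPa.

σ ≈ 48.8 MPa (compressive)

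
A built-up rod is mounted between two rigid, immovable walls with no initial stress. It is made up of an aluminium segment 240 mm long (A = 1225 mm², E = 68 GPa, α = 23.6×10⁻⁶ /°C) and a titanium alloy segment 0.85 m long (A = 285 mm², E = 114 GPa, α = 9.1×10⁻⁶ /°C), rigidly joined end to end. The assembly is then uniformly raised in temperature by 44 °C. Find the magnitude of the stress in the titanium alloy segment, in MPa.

σ ≈ 71.2 MPa (compressive)

If the supports were absent, the total length change would be Σ αᵢΔT Lᵢ = 23.6×10⁻⁶×44×240 + 9.1×10⁻⁶×44×850 = 0.5896 mm.
The rigid supports impose zero overall length change; the single axial force P common to all segments must satisfy P Σ Lᵢ/(AᵢEᵢ) = δ_free.
Σ Lᵢ/(AᵢEᵢ) = 240/(1225×68×10³) + 850/(285×114×10³) = 2.904×10⁻⁵ mm/N.
P = 0.5896 / 2.904×10⁻⁵ = 20300 N = 20.3 kN, compressive.
σ_{titanium alloy} = P / A = 20300 / 285 = 71.23 MPa.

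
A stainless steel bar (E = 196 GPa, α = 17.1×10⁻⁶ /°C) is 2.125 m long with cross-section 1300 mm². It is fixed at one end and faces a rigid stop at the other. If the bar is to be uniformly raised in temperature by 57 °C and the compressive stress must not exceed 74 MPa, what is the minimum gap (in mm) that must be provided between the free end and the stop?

g ≈ 1.27 mm

Free expansion if unrestrained: δ_free = αΔT L = 17.1×10⁻⁶ × 57 × 2125 = 2.071 mm.
A stress of 74 MPa corresponds to the wall pushing the bar back by σL/E = 74×2125/(196×10³) = 0.8023 mm.
So the gap has to take up the difference, g_min = δ_free − σL/E = 2.071 − 0.8023 = 1.269 mm.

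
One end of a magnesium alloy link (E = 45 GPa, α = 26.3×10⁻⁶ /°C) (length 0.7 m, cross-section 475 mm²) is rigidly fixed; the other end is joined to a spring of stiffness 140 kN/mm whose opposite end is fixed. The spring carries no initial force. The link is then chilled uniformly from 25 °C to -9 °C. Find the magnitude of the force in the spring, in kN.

The unrestrained thermal change is αΔT L = 26.3×10⁻⁶ × 34 × 700 = 0.6259 mm.
Let P be the tensile force in the spring. The link extends elastically by PL/(AE) and the spring stretches by P/k; together these equal δ_free.
P [ L/(AE) + 1/k ] = δ_free → P [ 700/(475×45×10³) + 1/(140×10³) ] = 0.6259.
P = 0.6259 / 3.989×10⁻⁵ = 15690 N.

P ≈ 15.7 kN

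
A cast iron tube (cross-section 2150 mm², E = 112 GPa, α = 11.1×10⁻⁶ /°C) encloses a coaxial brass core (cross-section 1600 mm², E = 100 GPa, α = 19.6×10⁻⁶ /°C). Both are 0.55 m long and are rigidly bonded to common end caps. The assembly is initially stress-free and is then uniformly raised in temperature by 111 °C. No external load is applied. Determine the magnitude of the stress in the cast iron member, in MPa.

Equilibrium of a rigid end plate with no external load gives equal and opposite internal forces ±P in the two members. Since α_{brass} > α_{cast iron}, heating drives the brass into compression and the cast iron into tension.
Equating the net (thermal + elastic) strains gives |α₁ − α₂|·ΔT = P·[1/(A₁E₁) + 1/(A₂E₂)].
|α₁ − α₂|·ΔT = 8.5×10⁻⁶ × 111 = 0.0009435.
1/(A₁E₁) + 1/(A₂E₂) = 1/(2150×112×10³) + 1/(1600×100×10³) = 1.04×10⁻⁸ N⁻¹.
So P = 0.0009435 / 1.04×10⁻⁸ = 90.7 kN.
σ_{cast iron} = P/A₁ = 90700/2150 = 42.18 MPa, tensile.

σ ≈ 42.2 MPa (tensile)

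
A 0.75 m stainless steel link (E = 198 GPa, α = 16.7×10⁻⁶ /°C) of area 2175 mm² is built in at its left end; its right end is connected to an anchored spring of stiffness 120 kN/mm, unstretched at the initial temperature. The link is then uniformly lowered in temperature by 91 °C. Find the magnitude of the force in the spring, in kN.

The unrestrained thermal change is αΔT L = 16.7×10⁻⁶ × 91 × 750 = 1.14 mm.
With a force P in the spring, the elastic change of the link is PL/(AE) and that of the spring is P/k; compatibility requires their sum to equal δ_free.
So P = δ_free / [L/(AE) + 1/k] = 1.14 / [ 750/(2175×198×10³) + 1/(120×10³) ].
P = 1.14 / 1.007×10⁻⁵ = 113100 N.

P ≈ 113 kN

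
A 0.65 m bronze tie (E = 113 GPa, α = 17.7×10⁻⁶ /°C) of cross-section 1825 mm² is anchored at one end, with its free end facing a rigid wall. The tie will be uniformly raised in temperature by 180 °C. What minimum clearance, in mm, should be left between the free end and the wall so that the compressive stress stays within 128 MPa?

With no wall the tie would lengthen by αΔT L = 17.7×10⁻⁶ × 180 × 650 = 2.071 mm.
A stress of 128 MPa corresponds to the wall pushing the tie back by σL/E = 128×650/(113×10³) = 0.7363 mm.
So the gap has to take up the difference, g_min = δ_free − σL/E = 2.071 − 0.7363 = 1.335 mm.

g ≈ 1.33 mm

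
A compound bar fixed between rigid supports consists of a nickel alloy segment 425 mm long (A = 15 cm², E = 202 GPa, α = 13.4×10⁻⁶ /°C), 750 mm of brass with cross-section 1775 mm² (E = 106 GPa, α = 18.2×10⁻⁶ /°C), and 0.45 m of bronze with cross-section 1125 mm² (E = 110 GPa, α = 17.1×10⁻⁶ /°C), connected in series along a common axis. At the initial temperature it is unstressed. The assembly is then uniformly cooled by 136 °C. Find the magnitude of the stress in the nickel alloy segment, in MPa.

If the supports were absent, the total length change would be Σ αᵢΔT Lᵢ = 13.4×10⁻⁶×136×425 + 18.2×10⁻⁶×136×750 + 17.1×10⁻⁶×136×450 = 3.677 mm.
Since the ends are fixed, an axial force P builds up, equal in every segment, with P · Σ Lᵢ/(AᵢEᵢ) = δ_free.
The series flexibility is Σ Lᵢ/(AᵢEᵢ) = 425/(1500×202×10³) + 750/(1775×106×10³) + 450/(1125×110×10³) = 9.025×10⁻⁶ mm/N.
So P = 3.677 / 9.025×10⁻⁶ = 407.5 kN, tensile.
σ_{nickel alloy} = P / A = 407500 / 1500 = 271.6 MPa.

σ ≈ 272 MPa (tensile)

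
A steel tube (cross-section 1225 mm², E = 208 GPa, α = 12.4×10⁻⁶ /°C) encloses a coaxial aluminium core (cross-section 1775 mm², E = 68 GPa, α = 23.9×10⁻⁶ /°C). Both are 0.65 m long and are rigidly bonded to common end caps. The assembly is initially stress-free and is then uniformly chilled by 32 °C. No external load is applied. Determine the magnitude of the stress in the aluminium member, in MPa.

Both members must finish at the same length. With the larger α, the aluminium tends to over-contract; the plates restrain it, putting the aluminium in tension and the steel in compression. With no external load the two internal forces are equal and opposite, magnitude P.
Equating the net (thermal + elastic) strains gives |α₁ − α₂|·ΔT = P·[1/(A₁E₁) + 1/(A₂E₂)].
|α₁ − α₂|·ΔT = 11.5×10⁻⁶ × 32 = 0.000368.
1/(A₁E₁) + 1/(A₂E₂) = 1/(1225×208×10³) + 1/(1775×68×10³) = 1.221×10⁻⁸ N⁻¹.
So P = 0.000368 / 1.221×10⁻⁸ = 30.14 kN.
σ_{aluminium} = P/A₂ = 30140/1775 = 16.98 MPa, tensile.

σ ≈ 17 MPa (tensile)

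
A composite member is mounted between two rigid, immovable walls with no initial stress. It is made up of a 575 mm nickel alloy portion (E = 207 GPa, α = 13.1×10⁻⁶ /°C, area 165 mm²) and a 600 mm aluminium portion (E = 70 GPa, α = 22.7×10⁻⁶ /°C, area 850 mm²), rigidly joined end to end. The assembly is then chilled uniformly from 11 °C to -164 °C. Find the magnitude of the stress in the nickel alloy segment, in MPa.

Free thermal contraction of the whole bar: Σ αᵢΔT Lᵢ = 13.1×10⁻⁶×175×575 + 22.7×10⁻⁶×175×600 = 3.702 mm.
The walls prevent any net length change, so an axial force P (same in every segment) develops. Compatibility: P · Σ Lᵢ/(AᵢEᵢ) = δ_free.
The series flexibility is Σ Lᵢ/(AᵢEᵢ) = 575/(165×207×10³) + 600/(850×70×10³) = 2.692×10⁻⁵ mm/N.
P = 3.702 / 2.692×10⁻⁵ = 137500 N = 137.5 kN, tensile.
σ_{nickel alloy} = P / A = 137500 / 165 = 833.4 MPa.

σ ≈ 833 MPa (tensile)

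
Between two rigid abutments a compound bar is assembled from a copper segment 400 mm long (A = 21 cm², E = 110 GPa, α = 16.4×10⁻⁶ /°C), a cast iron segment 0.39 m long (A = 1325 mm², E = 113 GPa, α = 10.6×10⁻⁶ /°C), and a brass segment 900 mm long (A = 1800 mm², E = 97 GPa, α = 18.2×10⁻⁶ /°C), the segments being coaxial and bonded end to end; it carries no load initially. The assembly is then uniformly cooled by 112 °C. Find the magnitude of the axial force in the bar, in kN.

Free thermal contraction of the whole bar: Σ αᵢΔT Lᵢ = 16.4×10⁻⁶×112×400 + 10.6×10⁻⁶×112×390 + 18.2×10⁻⁶×112×900 = 3.032 mm.
The walls prevent any net length change, so an axial force P (same in every segment) develops. Compatibility: P · Σ Lᵢ/(AᵢEᵢ) = δ_free.
Σ Lᵢ/(AᵢEᵢ) = 400/(2100×110×10³) + 390/(1325×113×10³) + 900/(1800×97×10³) = 9.491×10⁻⁶ mm/N.
So P = 3.032 / 9.491×10⁻⁶ = 319.5 kN, tensile.

P ≈ 319 kN (tensile)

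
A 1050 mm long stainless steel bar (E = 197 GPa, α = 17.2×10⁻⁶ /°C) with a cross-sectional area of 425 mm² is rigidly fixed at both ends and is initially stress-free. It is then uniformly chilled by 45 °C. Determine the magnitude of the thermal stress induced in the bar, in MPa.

Because both ends are immovable the net strain is zero, and the suppressed thermal strain is αΔT = 17.2×10⁻⁶ × 45 = 774×10⁻⁶.
σ = EαΔT = 197×10³ × 17.2×10⁻⁶ × 45 = 152.5 MPa (tensile; the bar is trying to contract).

σ ≈ 152 MPa (tensile)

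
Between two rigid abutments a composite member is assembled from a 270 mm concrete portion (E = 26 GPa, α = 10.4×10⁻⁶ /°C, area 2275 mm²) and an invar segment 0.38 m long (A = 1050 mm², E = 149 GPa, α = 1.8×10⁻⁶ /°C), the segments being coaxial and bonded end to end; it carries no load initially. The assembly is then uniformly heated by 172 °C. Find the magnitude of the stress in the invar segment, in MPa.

Free thermal expansion of the whole bar: Σ αᵢΔT Lᵢ = 10.4×10⁻⁶×172×270 + 1.8×10⁻⁶×172×380 = 0.6006 mm.
The walls prevent any net length change, so an axial force P (same in every segment) develops. Compatibility: P · Σ Lᵢ/(AᵢEᵢ) = δ_free.
Σ Lᵢ/(AᵢEᵢ) = 270/(2275×26×10³) + 380/(1050×149×10³) = 6.994×10⁻⁶ mm/N.
P = 0.6006 / 6.994×10⁻⁶ = 85880 N = 85.88 kN, compressive.
σ_{invar} = P / A = 85880 / 1050 = 81.79 MPa.

σ ≈ 81.8 MPa (compressive)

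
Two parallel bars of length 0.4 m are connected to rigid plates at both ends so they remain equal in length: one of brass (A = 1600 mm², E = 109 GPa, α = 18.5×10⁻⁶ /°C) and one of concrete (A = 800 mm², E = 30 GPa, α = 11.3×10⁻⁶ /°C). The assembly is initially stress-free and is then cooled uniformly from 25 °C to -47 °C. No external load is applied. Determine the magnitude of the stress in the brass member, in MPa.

σ ≈ 6.84 MPa (tensile)

The brass has the larger α, so on cooling it would change length more than the concrete if both were free. The rigid plates force a common final length, so the brass is put into tension and the concrete into compression, with equal and opposite forces P (no external load).
Setting the final lengths equal and cancelling L: (α₁ − α₂)ΔT = P/(A₁E₁) + P/(A₂E₂).
|α₁ − α₂|·ΔT = 7.2×10⁻⁶ × 72 = 0.0005184.
1/(A₁E₁) + 1/(A₂E₂) = 1/(1600×109×10³) + 1/(800×30×10³) = 4.74×10⁻⁸ N⁻¹.
P = 0.0005184 / 4.74×10⁻⁸ = 10940 N = 10.94 kN.
σ_{brass} = P/A₁ = 10940/1600 = 6.835 MPa, tensile.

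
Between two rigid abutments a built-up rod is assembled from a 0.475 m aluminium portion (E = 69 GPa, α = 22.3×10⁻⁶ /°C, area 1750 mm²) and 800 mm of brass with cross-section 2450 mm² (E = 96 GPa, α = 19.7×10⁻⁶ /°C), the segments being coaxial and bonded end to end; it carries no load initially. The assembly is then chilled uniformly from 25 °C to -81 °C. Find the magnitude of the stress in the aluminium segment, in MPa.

σ ≈ 218 MPa (tensile)

With the walls removed the bar would change length by δ_free = Σ αᵢΔT Lᵢ = 22.3×10⁻⁶×106×475 + 19.7×10⁻⁶×106×800 = 2.793 mm.
The rigid supports impose zero overall length change; the single axial force P common to all segments must satisfy P Σ Lᵢ/(AᵢEᵢ) = δ_free.
Σ Lᵢ/(AᵢEᵢ) = 475/(1750×69×10³) + 800/(2450×96×10³) = 7.335×10⁻⁶ mm/N.
P = 2.793 / 7.335×10⁻⁶ = 380800 N = 380.8 kN, tensile.
σ_{aluminium} = P / A = 380800 / 1750 = 217.6 MPa.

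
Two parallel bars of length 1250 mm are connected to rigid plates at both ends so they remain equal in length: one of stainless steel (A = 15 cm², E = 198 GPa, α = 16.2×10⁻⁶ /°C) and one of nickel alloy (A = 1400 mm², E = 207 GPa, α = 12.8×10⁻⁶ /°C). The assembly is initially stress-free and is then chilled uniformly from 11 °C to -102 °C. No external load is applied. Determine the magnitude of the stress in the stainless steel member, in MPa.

Both members must finish at the same length. With the larger α, the stainless steel tends to over-contract; the plates restrain it, putting the stainless steel in tension and the nickel alloy in compression. With no external load the two internal forces are equal and opposite, magnitude P.
Setting the final lengths equal and cancelling L: (α₁ − α₂)ΔT = P/(A₁E₁) + P/(A₂E₂).
|α₁ − α₂|·ΔT = 3.4×10⁻⁶ × 113 = 0.0003842.
1/(A₁E₁) + 1/(A₂E₂) = 1/(1500×198×10³) + 1/(1400×207×10³) = 6.818×10⁻⁹ N⁻¹.
So P = 0.0003842 / 6.818×10⁻⁹ = 56.35 kN.
σ_{stainless steel} = P/A₁ = 56350/1500 = 37.57 MPa, tensile.

σ ≈ 37.6 MPa (tensile)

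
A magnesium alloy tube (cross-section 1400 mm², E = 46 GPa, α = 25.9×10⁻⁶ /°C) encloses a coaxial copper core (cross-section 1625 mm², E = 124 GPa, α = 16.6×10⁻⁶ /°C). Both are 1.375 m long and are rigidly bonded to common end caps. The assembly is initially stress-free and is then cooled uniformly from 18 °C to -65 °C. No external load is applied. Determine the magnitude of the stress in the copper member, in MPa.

σ ≈ 23.2 MPa (compressive)

Both members must finish at the same length. With the larger α, the magnesium alloy tends to over-contract; the plates restrain it, putting the magnesium alloy in tension and the copper in compression. With no external load the two internal forces are equal and opposite, magnitude P.
Compatibility of the two members (thermal + elastic change equal): (α₁ − α₂)ΔT = P·[1/(A₁E₁) + 1/(A₂E₂)].
|α₁ − α₂|·ΔT = 9.3×10⁻⁶ × 83 = 0.0007719.
1/(A₁E₁) + 1/(A₂E₂) = 1/(1400×46×10³) + 1/(1625×124×10³) = 2.049×10⁻⁸ N⁻¹.
So P = 0.0007719 / 2.049×10⁻⁸ = 37.67 kN.
σ_{copper} = P/A₂ = 37670/1625 = 23.18 MPa, compressive.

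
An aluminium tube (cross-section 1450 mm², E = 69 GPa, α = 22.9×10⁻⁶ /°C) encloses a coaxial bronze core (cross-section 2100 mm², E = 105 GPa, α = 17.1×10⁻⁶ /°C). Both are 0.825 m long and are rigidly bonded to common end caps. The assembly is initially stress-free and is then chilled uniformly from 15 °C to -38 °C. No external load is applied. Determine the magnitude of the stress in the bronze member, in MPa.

σ ≈ 10.1 MPa (compressive)

Both members must finish at the same length. With the larger α, the aluminium tends to over-contract; the plates restrain it, putting the aluminium in tension and the bronze in compression. With no external load the two internal forces are equal and opposite, magnitude P.
Equating the net (thermal + elastic) strains gives |α₁ − α₂|·ΔT = P·[1/(A₁E₁) + 1/(A₂E₂)].
|α₁ − α₂|·ΔT = 5.8×10⁻⁶ × 53 = 0.0003074.
1/(A₁E₁) + 1/(A₂E₂) = 1/(1450×69×10³) + 1/(2100×105×10³) = 1.453×10⁻⁸ N⁻¹.
P = 0.0003074 / 1.453×10⁻⁸ = 21160 N = 21.16 kN.
σ_{bronze} = P/A₂ = 21160/2100 = 10.07 MPa, compressive.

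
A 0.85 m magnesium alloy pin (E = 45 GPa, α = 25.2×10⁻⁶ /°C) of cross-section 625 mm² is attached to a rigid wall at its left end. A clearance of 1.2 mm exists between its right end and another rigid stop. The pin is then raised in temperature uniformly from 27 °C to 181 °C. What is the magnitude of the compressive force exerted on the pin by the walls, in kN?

If the wall were absent the pin would grow by αΔT L = 25.2×10⁻⁶ × 154 × 850 = 3.299 mm.
This exceeds the 1.2 mm gap, so the wall pushes back. The portion of expansion that must be recovered elastically is δ_free − gap = 3.299 − 1.2 = 2.099 mm.
So σ = E(δ_free − g)/L = 45×10³ × 2.099/850 = 111.1 MPa.
P = σA = 111.1 × 625 = 69.44 kN.

P ≈ 69.4 kN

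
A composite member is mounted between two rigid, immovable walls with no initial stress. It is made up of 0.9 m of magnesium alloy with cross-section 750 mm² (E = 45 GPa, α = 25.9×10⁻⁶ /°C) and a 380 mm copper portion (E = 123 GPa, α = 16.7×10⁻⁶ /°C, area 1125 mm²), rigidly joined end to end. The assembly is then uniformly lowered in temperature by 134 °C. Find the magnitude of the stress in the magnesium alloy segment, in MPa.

σ ≈ 180 MPa (tensile)

With the walls removed the bar would change length by δ_free = Σ αᵢΔT Lᵢ = 25.9×10⁻⁶×134×900 + 16.7×10⁻⁶×134×380 = 3.974 mm.
Since the ends are fixed, an axial force P builds up, equal in every segment, with P · Σ Lᵢ/(AᵢEᵢ) = δ_free.
Σ Lᵢ/(AᵢEᵢ) = 900/(750×45×10³) + 380/(1125×123×10³) = 2.941×10⁻⁵ mm/N.
Hence P = δ_free / Σ(L/AE) = 3.974/2.941×10⁻⁵ = 135.1 kN (tensile).
σ_{magnesium alloy} = P / A = 135100 / 750 = 180.1 MPa.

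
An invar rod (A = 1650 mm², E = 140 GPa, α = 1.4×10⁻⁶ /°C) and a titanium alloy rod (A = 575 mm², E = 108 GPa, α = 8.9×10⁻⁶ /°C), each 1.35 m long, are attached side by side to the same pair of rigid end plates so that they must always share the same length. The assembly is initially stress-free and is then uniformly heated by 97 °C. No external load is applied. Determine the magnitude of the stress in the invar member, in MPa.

Equilibrium of a rigid end plate with no external load gives equal and opposite internal forces ±P in the two members. Since α_{titanium alloy} > α_{invar}, heating drives the titanium alloy into compression and the invar into tension.
Setting the final lengths equal and cancelling L: (α₁ − α₂)ΔT = P/(A₁E₁) + P/(A₂E₂).
|α₁ − α₂|·ΔT = 7.5×10⁻⁶ × 97 = 0.0007275.
1/(A₁E₁) + 1/(A₂E₂) = 1/(1650×140×10³) + 1/(575×108×10³) = 2.043×10⁻⁸ N⁻¹.
So P = 0.0007275 / 2.043×10⁻⁸ = 35.61 kN.
σ_{invar} = P/A₁ = 35610/1650 = 21.58 MPa, tensile.

σ ≈ 21.6 MPa (tensile)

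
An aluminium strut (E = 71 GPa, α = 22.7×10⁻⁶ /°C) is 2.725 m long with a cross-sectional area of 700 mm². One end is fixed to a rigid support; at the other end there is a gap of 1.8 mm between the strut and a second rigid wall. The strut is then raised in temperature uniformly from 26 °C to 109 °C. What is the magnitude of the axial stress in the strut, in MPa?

σ ≈ 86.9 MPa (compressive)

Unrestrained expansion: δ_free = αΔT L = 22.7×10⁻⁶ × 83 × 2725 = 5.134 mm.
After closing the 1.8 mm clearance, 5.134 − 1.8 = 3.334 mm of expansion remains to be suppressed by the wall.
That suppressed elongation corresponds to σ = E·Δ/L = 71×10³ × 3.334/2725 = 86.87 MPa.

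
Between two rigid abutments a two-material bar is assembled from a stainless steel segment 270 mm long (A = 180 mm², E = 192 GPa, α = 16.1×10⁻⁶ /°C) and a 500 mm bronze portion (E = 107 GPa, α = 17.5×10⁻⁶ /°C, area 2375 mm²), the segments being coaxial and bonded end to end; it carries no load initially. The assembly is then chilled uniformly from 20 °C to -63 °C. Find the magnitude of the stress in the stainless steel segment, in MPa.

σ ≈ 618 MPa (tensile)

Free thermal contraction of the whole bar: Σ αᵢΔT Lᵢ = 16.1×10⁻⁶×83×270 + 17.5×10⁻⁶×83×500 = 1.087 mm.
Since the ends are fixed, an axial force P builds up, equal in every segment, with P · Σ Lᵢ/(AᵢEᵢ) = δ_free.
Σ Lᵢ/(AᵢEᵢ) = 270/(180×192×10³) + 500/(2375×107×10³) = 9.78×10⁻⁶ mm/N.
So P = 1.087 / 9.78×10⁻⁶ = 111.2 kN, tensile.
σ_{stainless steel} = P / A = 111200 / 180 = 617.5 MPa.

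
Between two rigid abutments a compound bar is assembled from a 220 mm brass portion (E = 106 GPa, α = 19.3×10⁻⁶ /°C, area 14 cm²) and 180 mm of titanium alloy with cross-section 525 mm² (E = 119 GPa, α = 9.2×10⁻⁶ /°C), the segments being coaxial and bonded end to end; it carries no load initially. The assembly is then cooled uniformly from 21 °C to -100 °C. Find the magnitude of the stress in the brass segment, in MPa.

σ ≈ 117 MPa (tensile)

If the supports were absent, the total length change would be Σ αᵢΔT Lᵢ = 19.3×10⁻⁶×121×220 + 9.2×10⁻⁶×121×180 = 0.7141 mm.
Since the ends are fixed, an axial force P builds up, equal in every segment, with P · Σ Lᵢ/(AᵢEᵢ) = δ_free.
Σ Lᵢ/(AᵢEᵢ) = 220/(1400×106×10³) + 180/(525×119×10³) = 4.364×10⁻⁶ mm/N.
Hence P = δ_free / Σ(L/AE) = 0.7141/4.364×10⁻⁶ = 163.7 kN (tensile).
σ_{brass} = P / A = 163700 / 1400 = 116.9 MPa.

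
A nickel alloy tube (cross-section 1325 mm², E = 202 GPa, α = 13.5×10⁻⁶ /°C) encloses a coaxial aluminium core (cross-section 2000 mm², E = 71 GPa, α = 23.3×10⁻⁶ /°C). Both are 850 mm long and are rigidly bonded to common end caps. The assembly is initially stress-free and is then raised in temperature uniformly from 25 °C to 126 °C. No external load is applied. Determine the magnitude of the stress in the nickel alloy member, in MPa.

Equilibrium of a rigid end plate with no external load gives equal and opposite internal forces ±P in the two members. Since α_{aluminium} > α_{nickel alloy}, heating drives the aluminium into compression and the nickel alloy into tension.
Equating the net (thermal + elastic) strains gives |α₁ − α₂|·ΔT = P·[1/(A₁E₁) + 1/(A₂E₂)].
|α₁ − α₂|·ΔT = 9.8×10⁻⁶ × 101 = 0.0009898.
1/(A₁E₁) + 1/(A₂E₂) = 1/(1325×202×10³) + 1/(2000×71×10³) = 1.078×10⁻⁸ N⁻¹.
So P = 0.0009898 / 1.078×10⁻⁸ = 91.83 kN.
σ_{nickel alloy} = P/A₁ = 91830/1325 = 69.31 MPa, tensile.

σ ≈ 69.3 MPa (tensile)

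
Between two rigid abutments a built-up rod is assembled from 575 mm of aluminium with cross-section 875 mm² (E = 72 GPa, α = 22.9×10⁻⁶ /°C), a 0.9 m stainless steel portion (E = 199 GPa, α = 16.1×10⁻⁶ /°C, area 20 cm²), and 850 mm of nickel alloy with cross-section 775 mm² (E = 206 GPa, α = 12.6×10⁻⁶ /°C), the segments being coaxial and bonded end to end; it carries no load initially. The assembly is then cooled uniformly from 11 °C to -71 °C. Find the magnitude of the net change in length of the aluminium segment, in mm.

|ΔL| ≈ 0.638 mm

If the supports were absent, the total length change would be Σ αᵢΔT Lᵢ = 22.9×10⁻⁶×82×575 + 16.1×10⁻⁶×82×900 + 12.6×10⁻⁶×82×850 = 3.146 mm.
Since the ends are fixed, an axial force P builds up, equal in every segment, with P · Σ Lᵢ/(AᵢEᵢ) = δ_free.
Σ Lᵢ/(AᵢEᵢ) = 575/(875×72×10³) + 900/(2000×199×10³) + 850/(775×206×10³) = 1.671×10⁻⁵ mm/N.
So P = 3.146 / 1.671×10⁻⁵ = 188.3 kN, tensile.
For the aluminium segment, free thermal change = 22.9×10⁻⁶×82×575 = 1.08 mm and elastic change from P = 188300×575/(875×72×10³) = 1.718 mm; these oppose, so the net change is 0.638 mm (segment lengthens).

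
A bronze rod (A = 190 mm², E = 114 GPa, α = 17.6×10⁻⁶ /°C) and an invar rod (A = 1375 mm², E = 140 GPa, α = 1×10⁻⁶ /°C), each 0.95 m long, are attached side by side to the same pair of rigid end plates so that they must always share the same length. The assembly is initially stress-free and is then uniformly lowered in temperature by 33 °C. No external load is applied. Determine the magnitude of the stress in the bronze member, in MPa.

Equilibrium of a rigid end plate with no external load gives equal and opposite internal forces ±P in the two members. Since α_{bronze} > α_{invar}, cooling drives the bronze into tension and the invar into compression.
Equating the net (thermal + elastic) strains gives |α₁ − α₂|·ΔT = P·[1/(A₁E₁) + 1/(A₂E₂)].
|α₁ − α₂|·ΔT = 16.6×10⁻⁶ × 33 = 0.0005478.
1/(A₁E₁) + 1/(A₂E₂) = 1/(190×114×10³) + 1/(1375×140×10³) = 5.136×10⁻⁸ N⁻¹.
So P = 0.0005478 / 5.136×10⁻⁸ = 10.67 kN.
σ_{bronze} = P/A₁ = 10670/190 = 56.13 MPa, tensile.

σ ≈ 56.1 MPa (tensile)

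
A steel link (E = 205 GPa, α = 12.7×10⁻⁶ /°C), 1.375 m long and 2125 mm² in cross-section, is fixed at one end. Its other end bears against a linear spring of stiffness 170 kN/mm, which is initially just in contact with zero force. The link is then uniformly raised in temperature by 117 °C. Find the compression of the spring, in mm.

δ ≈ 1.33 mm

Free thermal expansion: δ_free = αΔT L = 12.7×10⁻⁶ × 117 × 1375 = 2.043 mm.
Let P be the compressive force at the spring. The link shortens elastically by PL/(AE) and the spring compresses by P/k; together these equal δ_free.
P [ L/(AE) + 1/k ] = δ_free → P [ 1375/(2125×205×10³) + 1/(170×10³) ] = 2.043.
P = 2.043 / 9.039×10⁻⁶ = 226000 N.
Spring compression = P/k = 226000/(170×10³) = 1.33 mm.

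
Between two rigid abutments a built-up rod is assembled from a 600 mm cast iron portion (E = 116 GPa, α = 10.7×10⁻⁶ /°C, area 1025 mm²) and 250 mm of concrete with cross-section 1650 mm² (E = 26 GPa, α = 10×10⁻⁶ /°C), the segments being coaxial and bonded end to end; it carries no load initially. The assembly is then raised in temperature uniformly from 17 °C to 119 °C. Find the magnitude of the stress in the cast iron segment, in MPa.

Free thermal expansion of the whole bar: Σ αᵢΔT Lᵢ = 10.7×10⁻⁶×102×600 + 10×10⁻⁶×102×250 = 0.9098 mm.
The rigid supports impose zero overall length change; the single axial force P common to all segments must satisfy P Σ Lᵢ/(AᵢEᵢ) = δ_free.
The series flexibility is Σ Lᵢ/(AᵢEᵢ) = 600/(1025×116×10³) + 250/(1650×26×10³) = 1.087×10⁻⁵ mm/N.
P = 0.9098 / 1.087×10⁻⁵ = 83670 N = 83.67 kN, compressive.
σ_{cast iron} = P / A = 83670 / 1025 = 81.63 MPa.

σ ≈ 81.6 MPa (compressive)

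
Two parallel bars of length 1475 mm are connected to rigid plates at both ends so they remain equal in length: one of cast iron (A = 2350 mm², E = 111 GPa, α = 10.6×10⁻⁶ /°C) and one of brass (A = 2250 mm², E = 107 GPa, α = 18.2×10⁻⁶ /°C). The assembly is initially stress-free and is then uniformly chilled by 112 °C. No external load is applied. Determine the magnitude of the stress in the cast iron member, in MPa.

Equilibrium of a rigid end plate with no external load gives equal and opposite internal forces ±P in the two members. Since α_{brass} > α_{cast iron}, cooling drives the brass into tension and the cast iron into compression.
Setting the final lengths equal and cancelling L: (α₁ − α₂)ΔT = P/(A₁E₁) + P/(A₂E₂).
|α₁ − α₂|·ΔT = 7.6×10⁻⁶ × 112 = 0.0008512.
1/(A₁E₁) + 1/(A₂E₂) = 1/(2350×111×10³) + 1/(2250×107×10³) = 7.987×10⁻⁹ N⁻¹.
P = 0.0008512 / 7.987×10⁻⁹ = 106600 N = 106.6 kN.
σ_{cast iron} = P/A₁ = 106600/2350 = 45.35 MPa, compressive.

σ ≈ 45.3 MPa (compressive)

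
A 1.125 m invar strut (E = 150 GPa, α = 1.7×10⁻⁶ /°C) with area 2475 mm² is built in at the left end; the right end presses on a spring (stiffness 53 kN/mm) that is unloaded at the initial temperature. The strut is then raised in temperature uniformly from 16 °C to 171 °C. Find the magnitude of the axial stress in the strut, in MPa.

If the spring were absent the strut would lengthen by αΔT L = 1.7×10⁻⁶ × 155 × 1125 = 0.2964 mm.
With a force P in the spring, the elastic change of the strut is PL/(AE) and that of the spring is P/k; compatibility requires their sum to equal δ_free.
So P = δ_free / [L/(AE) + 1/k] = 0.2964 / [ 1125/(2475×150×10³) + 1/(53×10³) ].
P = 0.2964 / 2.19×10⁻⁵ = 13540 N.
σ = P/A = 13540/2475 = 5.47 MPa.

σ ≈ 5.47 MPa (compressive)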